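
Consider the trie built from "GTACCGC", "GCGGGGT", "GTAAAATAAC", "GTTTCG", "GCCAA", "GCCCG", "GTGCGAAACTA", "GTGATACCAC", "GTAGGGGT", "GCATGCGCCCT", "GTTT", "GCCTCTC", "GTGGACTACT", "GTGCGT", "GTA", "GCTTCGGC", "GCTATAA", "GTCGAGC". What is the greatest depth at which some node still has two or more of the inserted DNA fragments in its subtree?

Equivalently: take the maximum, over all pairs, of their longest common prefix length.
e.g. "GTGCGAAACTA" and "GTGCGT" share the prefix "GTGCG" of length 5; no pair shares a longer one.
Longest shared-prefix length: 5

5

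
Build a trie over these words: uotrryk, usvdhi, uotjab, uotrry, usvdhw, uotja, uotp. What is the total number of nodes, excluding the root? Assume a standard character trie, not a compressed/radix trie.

17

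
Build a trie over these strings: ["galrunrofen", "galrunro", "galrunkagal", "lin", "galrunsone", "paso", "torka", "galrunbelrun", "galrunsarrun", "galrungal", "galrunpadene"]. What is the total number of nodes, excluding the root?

52

Insert word by word; a character creates a node only if that edge doesn't already exist:
  "galrunrofen" → 11 new (g, a, l, r, u, n, r, o, f, e, n)
  "galrunro" → prefix "galrunro" already present; 0 new (none)
  "galrunkagal" → prefix "galrun" already present; 5 new (k, a, g, a, l)
  "lin" → 3 new (l, i, n)
  "galrunsone" → prefix "galrun" already present; 4 new (s, o, n, e)
  "paso" → 4 new (p, a, s, o)
  "torka" → 5 new (t, o, r, k, a)
  "galrunbelrun" → prefix "galrun" already present; 6 new (b, e, l, r, u, n)
  "galrunsarrun" → prefix "galruns" already present; 5 new (a, r, r, u, n)
  "galrungal" → prefix "galrun" already present; 3 new (g, a, l)
  "galrunpadene" → prefix "galrun" already present; 6 new (p, a, d, e, n, e)
Total nodes = 11 + 0 + 5 + 3 + 4 + 4 + 5 + 6 + 5 + 3 + 6 = 52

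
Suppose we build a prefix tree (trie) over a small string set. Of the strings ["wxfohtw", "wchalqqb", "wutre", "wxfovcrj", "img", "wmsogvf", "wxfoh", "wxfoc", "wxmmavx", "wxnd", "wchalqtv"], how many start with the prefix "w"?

Walk to "w"; the words in its subtree are exactly those with that prefix.
Words under "w": wchalqqb, wchalqtv, wmsogvf, wutre, wxfoc, wxfoh, wxfohtw, wxfovcrj, wxmmavx, wxnd
Count: 10

10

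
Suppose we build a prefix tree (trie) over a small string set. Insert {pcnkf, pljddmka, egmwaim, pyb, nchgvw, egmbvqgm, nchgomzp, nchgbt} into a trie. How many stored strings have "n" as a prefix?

3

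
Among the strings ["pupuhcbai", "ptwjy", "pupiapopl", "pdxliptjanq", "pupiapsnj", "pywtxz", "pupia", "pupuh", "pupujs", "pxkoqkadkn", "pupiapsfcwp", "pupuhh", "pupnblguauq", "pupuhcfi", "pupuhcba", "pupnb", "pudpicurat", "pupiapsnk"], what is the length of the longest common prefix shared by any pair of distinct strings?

Equivalently: take the maximum, over all pairs, of their longest common prefix length.
"pupiapsnj" and "pupiapsnk" agree on "pupiapsn" (8 characters) before diverging; nothing deeper is shared.
Longest shared-prefix length: 8

8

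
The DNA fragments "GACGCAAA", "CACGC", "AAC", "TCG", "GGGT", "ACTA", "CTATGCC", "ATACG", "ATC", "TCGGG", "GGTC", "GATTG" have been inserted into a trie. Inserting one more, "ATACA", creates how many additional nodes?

1

The longest prefix of "ATACA" already in the trie is "ATAC" (length 4).
New nodes needed: |"ATACA"| − 4 = 5 − 4 = 1.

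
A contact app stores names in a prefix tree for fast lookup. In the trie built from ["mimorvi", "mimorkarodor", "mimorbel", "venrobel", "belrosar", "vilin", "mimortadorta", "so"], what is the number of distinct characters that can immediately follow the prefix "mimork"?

The children of the "mimork" node are the distinct next characters among strings starting with "mimork".
Characters that immediately follow "mimork" among the stored strings: {a}.
That node has 1 child edge.

1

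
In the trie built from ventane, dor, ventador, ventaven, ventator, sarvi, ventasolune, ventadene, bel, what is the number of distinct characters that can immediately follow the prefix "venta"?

5

The children of the "venta" node are the distinct next characters among strings starting with "venta".
Characters that immediately follow "venta" among the stored strings: {d, n, s, t, v}.
That node has 5 child edges.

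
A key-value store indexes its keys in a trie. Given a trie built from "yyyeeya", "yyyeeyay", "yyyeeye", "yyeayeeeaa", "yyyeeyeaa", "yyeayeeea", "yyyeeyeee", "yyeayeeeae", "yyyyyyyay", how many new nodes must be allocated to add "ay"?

2

"ay" shares no prefix with any stored word, so all 2 characters open new nodes.
2 − 0 = 2 new nodes.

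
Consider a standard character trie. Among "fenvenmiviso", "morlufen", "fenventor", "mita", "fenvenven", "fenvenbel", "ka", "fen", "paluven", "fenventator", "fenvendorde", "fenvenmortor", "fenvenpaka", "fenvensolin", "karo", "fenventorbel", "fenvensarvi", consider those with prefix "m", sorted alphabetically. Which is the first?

Words with prefix "m", in lexicographic order: "mita", "morlufen"
Position 1: mita

mita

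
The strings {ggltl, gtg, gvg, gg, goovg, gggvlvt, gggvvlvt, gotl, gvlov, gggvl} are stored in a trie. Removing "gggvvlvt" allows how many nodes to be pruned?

4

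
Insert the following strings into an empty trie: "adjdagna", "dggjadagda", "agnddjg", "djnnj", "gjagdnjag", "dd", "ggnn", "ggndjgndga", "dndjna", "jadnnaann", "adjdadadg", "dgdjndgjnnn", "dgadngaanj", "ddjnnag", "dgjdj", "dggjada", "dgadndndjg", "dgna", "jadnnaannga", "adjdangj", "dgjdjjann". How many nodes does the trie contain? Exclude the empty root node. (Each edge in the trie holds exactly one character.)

107

Count nodes per top-level branch (shared prefixes stored once):
  'a'-branch (adjdadadg, adjdagna, adjdangj, agnddjg): 21 nodes
  'd'-branch (dd, ddjnnag, dgadndndjg, dgadngaanj, dgdjndgjnnn, dggjada, dggjadagda, dgjdj, dgjdjjann, dgna, djnnj, dndjna): 56 nodes
  'g'-branch (ggndjgndga, ggnn, gjagdnjag): 19 nodes
  'j'-branch (jadnnaann, jadnnaannga): 11 nodes
Sum: 107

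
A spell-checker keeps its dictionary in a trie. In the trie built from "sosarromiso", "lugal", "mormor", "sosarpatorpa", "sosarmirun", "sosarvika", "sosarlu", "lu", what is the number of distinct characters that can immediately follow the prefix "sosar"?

Walk "sosar" from the root, arriving at one node.
Characters that immediately follow "sosar" among the stored strings: {l, m, p, r, v}.
That node has 5 child edges.

5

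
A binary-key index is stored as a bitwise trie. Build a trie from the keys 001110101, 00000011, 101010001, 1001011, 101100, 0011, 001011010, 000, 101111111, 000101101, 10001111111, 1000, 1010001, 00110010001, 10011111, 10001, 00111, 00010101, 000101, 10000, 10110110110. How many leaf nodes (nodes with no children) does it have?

15

Leaves are exactly the stored words that no other stored word extends.
Those words: "00000011", "00010101", "000101101", "001011010", "00110010001", "001110101", "10000", "10001111111", "1001011", "10011111", "1010001", "101010001", "101100", "10110110110", "101111111"
Leaf count: 15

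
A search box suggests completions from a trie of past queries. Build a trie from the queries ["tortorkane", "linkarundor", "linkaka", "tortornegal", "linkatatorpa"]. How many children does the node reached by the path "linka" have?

The children of the "linka" node are the distinct next characters among strings starting with "linka".
Characters that immediately follow "linka" among the stored strings: {k, r, t}.
That node has 3 child edges.

3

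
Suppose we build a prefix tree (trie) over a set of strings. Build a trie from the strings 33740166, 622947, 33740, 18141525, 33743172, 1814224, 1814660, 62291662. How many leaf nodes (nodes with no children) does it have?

7

Leaves are exactly the stored words that no other stored word extends.
Those words: "18141525", "1814224", "1814660", "33740166", "33743172", "62291662", "622947"
Leaf count: 7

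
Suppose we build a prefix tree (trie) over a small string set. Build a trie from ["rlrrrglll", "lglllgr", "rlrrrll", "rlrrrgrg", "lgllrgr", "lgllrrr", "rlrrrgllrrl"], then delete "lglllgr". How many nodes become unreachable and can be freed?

3

A node on "lglllgr"'s path can go only if nothing else ends at it or branches off below it.
The suffix "lgr" (3 nodes) is used only by "lglllgr"; the node for "lgll" still has the child "r", so pruning stops there.
Nodes removed: 3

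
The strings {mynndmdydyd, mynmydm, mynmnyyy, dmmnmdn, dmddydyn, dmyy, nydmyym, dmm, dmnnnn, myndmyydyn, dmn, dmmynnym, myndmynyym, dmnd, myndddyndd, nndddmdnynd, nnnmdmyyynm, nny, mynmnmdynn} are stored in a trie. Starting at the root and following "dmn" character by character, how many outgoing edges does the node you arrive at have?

2

Follow the path "dmn" to its node, then look at its outgoing edges.
Characters that immediately follow "dmn" among the stored strings: {d, n}.
That node has 2 child edges.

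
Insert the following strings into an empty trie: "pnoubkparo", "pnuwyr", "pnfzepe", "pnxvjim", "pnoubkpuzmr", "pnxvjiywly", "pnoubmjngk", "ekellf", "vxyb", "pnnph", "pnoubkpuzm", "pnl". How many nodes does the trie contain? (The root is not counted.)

51

For each word, the new-node count is its length minus the longest prefix already in the trie:
  "pnoubkparo" → 10 new (p, n, o, u, b, k, p, a, r, o)
  "pnuwyr" → prefix "pn" already present; 4 new (u, w, y, r)
  "pnfzepe" → prefix "pn" already present; 5 new (f, z, e, p, e)
  "pnxvjim" → prefix "pn" already present; 5 new (x, v, j, i, m)
  "pnoubkpuzmr" → prefix "pnoubkp" already present; 4 new (u, z, m, r)
  "pnxvjiywly" → prefix "pnxvji" already present; 4 new (y, w, l, y)
  "pnoubmjngk" → prefix "pnoub" already present; 5 new (m, j, n, g, k)
  "ekellf" → 6 new (e, k, e, l, l, f)
  "vxyb" → 4 new (v, x, y, b)
  "pnnph" → prefix "pn" already present; 3 new (n, p, h)
  "pnoubkpuzm" → prefix "pnoubkpuzm" already present; 0 new (none)
  "pnl" → prefix "pn" already present; 1 new (l)
Total nodes = 10 + 4 + 5 + 5 + 4 + 4 + 5 + 6 + 4 + 3 + 0 + 1 = 51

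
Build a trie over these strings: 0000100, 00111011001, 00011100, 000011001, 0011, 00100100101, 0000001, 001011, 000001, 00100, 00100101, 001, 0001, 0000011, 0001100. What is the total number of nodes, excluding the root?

43

Insert word by word; a character creates a node only if that edge doesn't already exist:
  "0000100" → 7 new (0, 0, 0, 0, 1, 0, 0)
  "00111011001" → prefix "00" already present; 9 new (1, 1, 1, 0, 1, 1, 0, 0, 1)
  "00011100" → prefix "000" already present; 5 new (1, 1, 1, 0, 0)
  "000011001" → prefix "00001" already present; 4 new (1, 0, 0, 1)
  "0011" → prefix "0011" already present; 0 new (none)
  "00100100101" → prefix "001" already present; 8 new (0, 0, 1, 0, 0, 1, 0, 1)
  "0000001" → prefix "0000" already present; 3 new (0, 0, 1)
  "001011" → prefix "0010" already present; 2 new (1, 1)
  "000001" → prefix "00000" already present; 1 new (1)
  "00100" → prefix "00100" already present; 0 new (none)
  "00100101" → prefix "0010010" already present; 1 new (1)
  "001" → prefix "001" already present; 0 new (none)
  "0001" → prefix "0001" already present; 0 new (none)
  "0000011" → prefix "000001" already present; 1 new (1)
  "0001100" → prefix "00011" already present; 2 new (0, 0)
Total nodes = 7 + 9 + 5 + 4 + 0 + 8 + 3 + 2 + 1 + 0 + 1 + 0 + 0 + 1 + 2 = 43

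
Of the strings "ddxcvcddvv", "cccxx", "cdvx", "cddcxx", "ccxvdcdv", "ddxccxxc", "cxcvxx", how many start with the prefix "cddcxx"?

1

Traverse to the node for "cddcxx", then collect every word in that subtree.
Words under "cddcxx": cddcxx
Count: 1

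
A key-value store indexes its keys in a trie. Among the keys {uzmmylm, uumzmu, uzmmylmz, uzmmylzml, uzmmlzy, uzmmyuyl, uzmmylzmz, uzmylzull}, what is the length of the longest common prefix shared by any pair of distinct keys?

8

Look for the deepest trie node that still has at least two words in its subtree.
"uzmmylzml" and "uzmmylzmz" agree on "uzmmylzm" (8 characters) before diverging; nothing deeper is shared.
Longest shared-prefix length: 8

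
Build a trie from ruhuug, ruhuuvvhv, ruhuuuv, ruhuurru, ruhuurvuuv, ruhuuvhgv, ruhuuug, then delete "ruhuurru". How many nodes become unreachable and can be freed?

2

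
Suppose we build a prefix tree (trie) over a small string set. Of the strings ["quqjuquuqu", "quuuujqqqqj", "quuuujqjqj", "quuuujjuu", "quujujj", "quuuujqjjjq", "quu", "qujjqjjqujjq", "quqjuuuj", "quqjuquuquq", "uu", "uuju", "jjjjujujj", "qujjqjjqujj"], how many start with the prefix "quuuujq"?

Traverse to the node for "quuuujq", then collect every word in that subtree.
Matches: "quuuujqjjjq", "quuuujqjqj", "quuuujqqqqj"
Count: 3

3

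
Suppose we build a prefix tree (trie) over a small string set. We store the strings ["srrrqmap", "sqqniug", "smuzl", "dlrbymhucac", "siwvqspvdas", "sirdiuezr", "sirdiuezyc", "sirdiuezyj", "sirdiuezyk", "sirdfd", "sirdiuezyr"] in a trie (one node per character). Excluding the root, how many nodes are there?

53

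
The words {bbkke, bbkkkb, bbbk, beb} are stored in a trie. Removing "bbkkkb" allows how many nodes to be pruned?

2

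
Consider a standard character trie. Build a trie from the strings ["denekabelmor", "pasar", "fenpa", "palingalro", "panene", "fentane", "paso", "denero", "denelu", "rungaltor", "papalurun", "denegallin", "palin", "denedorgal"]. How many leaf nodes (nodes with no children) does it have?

13

A leaf is a node with no children — equivalently, the end of a word that is not a proper prefix of any other stored word.
Those words: "denedorgal", "denegallin", "denekabelmor", "denelu", "denero", "fenpa", "fentane", "palingalro", "panene", "papalurun", "pasar", "paso", "rungaltor"
Leaf count: 13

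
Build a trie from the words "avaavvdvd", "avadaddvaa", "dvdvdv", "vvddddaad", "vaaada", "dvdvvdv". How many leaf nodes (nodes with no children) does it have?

A leaf is a node with no children — equivalently, the end of a word that is not a proper prefix of any other stored word.
Those words: "avaavvdvd", "avadaddvaa", "dvdvdv", "dvdvvdv", "vaaada", "vvddddaad"
Leaf count: 6

6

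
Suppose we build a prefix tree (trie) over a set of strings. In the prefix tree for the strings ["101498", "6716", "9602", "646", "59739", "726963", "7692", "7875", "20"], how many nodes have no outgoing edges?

Leaves are exactly the stored words that no other stored word extends.
Those words: "101498", "20", "59739", "646", "6716", "726963", "7692", "7875", "9602"
Leaf count: 9

9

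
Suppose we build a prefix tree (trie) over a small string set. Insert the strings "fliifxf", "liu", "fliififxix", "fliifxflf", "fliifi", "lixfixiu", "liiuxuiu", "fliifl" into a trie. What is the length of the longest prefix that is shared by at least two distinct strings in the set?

The deepest shared node is where two words last agree before diverging.
"fliifxf" and "fliifxflf" agree on "fliifxf" (7 characters) before diverging; nothing deeper is shared.
Longest shared-prefix length: 7

7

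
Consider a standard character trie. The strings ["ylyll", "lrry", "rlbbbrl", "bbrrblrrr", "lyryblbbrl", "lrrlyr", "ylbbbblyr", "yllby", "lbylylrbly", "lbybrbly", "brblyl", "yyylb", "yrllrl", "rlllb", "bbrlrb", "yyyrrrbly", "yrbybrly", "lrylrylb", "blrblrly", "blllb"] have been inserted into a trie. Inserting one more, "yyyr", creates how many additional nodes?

0

Every character of "yyyr" already lies on an existing path (it is a prefix of some stored word).
No new nodes are needed: 0.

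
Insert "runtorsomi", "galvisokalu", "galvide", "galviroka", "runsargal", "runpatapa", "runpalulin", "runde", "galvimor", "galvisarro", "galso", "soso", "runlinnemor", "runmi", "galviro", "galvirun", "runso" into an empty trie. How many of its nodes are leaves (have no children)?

Leaves are exactly the stored words that no other stored word extends.
Those words: "galso", "galvide", "galvimor", "galviroka", "galvirun", "galvisarro", "galvisokalu", "runde", "runlinnemor", "runmi", "runpalulin", "runpatapa", "runsargal", "runso", "runtorsomi", "soso"
Leaf count: 16

16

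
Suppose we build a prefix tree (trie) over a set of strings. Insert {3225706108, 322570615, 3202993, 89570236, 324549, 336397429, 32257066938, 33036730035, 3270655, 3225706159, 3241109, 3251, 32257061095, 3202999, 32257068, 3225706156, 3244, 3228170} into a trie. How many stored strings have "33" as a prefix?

Walk to "33"; the words in its subtree are exactly those with that prefix.
Matches: "33036730035", "336397429"
Count: 2

2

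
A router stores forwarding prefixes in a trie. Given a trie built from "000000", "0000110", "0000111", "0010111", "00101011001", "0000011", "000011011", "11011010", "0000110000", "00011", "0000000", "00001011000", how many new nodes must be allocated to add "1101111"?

2

The longest prefix of "1101111" already in the trie is "11011" (length 5).
So 7 − 5 = 2 new nodes.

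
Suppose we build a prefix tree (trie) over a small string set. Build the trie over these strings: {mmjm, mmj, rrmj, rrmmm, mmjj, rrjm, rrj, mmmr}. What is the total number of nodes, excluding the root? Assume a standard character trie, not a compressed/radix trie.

For each word, the new-node count is its length minus the longest prefix already in the trie:
  "mmjm" → 4 new (m, m, j, m)
  "mmj" → prefix "mmj" already present; 0 new (none)
  "rrmj" → 4 new (r, r, m, j)
  "rrmmm" → prefix "rrm" already present; 2 new (m, m)
  "mmjj" → prefix "mmj" already present; 1 new (j)
  "rrjm" → prefix "rr" already present; 2 new (j, m)
  "rrj" → prefix "rrj" already present; 0 new (none)
  "mmmr" → prefix "mm" already present; 2 new (m, r)
Total nodes = 4 + 0 + 4 + 2 + 1 + 2 + 0 + 2 = 15

15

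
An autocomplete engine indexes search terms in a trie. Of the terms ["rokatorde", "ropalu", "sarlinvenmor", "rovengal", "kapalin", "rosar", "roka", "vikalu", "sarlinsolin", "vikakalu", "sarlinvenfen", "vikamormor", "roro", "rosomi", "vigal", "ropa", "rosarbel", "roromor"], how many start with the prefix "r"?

Filter for entries beginning with "r":
Matches: "roka", "rokatorde", "ropa", "ropalu", "roro", "roromor", "rosar", "rosarbel", "rosomi", "rovengal"
Count: 10

10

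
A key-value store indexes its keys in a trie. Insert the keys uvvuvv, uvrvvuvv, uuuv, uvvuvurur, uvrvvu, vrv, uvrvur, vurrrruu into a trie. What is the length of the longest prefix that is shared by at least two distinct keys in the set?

6

Look for the deepest trie node that still has at least two words in its subtree.
"uvrvvu" and "uvrvvuvv" agree on "uvrvvu" (6 characters) before diverging; nothing deeper is shared.
Longest shared-prefix length: 6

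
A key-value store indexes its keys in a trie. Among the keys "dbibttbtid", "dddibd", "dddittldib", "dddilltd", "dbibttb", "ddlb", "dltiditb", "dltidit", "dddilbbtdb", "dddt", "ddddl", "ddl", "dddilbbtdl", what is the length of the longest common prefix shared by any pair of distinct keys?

9

Look for the deepest trie node that still has at least two words in its subtree.
e.g. "dddilbbtdb" and "dddilbbtdl" share the prefix "dddilbbtd" of length 9; no pair shares a longer one.
Longest shared-prefix length: 9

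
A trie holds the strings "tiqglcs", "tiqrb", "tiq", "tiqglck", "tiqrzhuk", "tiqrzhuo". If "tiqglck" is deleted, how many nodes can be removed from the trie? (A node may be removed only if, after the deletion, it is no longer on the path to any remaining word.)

1

After clearing the end-marker at "tiqglck", prune upward until reaching a node still needed by another word.
The suffix "k" (1 node) is used only by "tiqglck"; the node for "tiqglc" still has the child "s", so pruning stops there.
Nodes removed: 1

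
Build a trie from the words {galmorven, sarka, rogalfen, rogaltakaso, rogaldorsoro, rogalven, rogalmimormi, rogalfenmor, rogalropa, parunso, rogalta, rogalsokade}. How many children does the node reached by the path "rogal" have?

7

The children of the "rogal" node are the distinct next characters among strings starting with "rogal".
Characters that immediately follow "rogal" among the stored strings: {d, f, m, r, s, t, v}.
That node has 7 child edges.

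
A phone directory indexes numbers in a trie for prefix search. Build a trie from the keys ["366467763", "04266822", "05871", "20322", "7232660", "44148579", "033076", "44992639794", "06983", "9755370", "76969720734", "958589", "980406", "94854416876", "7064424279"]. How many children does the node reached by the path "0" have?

4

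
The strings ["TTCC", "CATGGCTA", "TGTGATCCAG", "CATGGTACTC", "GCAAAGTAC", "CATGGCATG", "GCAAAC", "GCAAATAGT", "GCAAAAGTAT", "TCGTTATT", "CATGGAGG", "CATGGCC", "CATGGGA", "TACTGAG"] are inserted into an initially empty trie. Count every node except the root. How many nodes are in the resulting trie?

67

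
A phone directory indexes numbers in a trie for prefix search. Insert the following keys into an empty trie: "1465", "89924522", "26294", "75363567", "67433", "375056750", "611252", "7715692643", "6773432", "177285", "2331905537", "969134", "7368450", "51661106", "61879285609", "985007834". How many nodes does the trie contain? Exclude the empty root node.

For each word, the new-node count is its length minus the longest prefix already in the trie:
  "1465" → 4 new (1, 4, 6, 5)
  "89924522" → 8 new (8, 9, 9, 2, 4, 5, 2, 2)
  "26294" → 5 new (2, 6, 2, 9, 4)
  "75363567" → 8 new (7, 5, 3, 6, 3, 5, 6, 7)
  "67433" → 5 new (6, 7, 4, 3, 3)
  "375056750" → 9 new (3, 7, 5, 0, 5, 6, 7, 5, 0)
  "611252" → prefix "6" already present; 5 new (1, 1, 2, 5, 2)
  "7715692643" → prefix "7" already present; 9 new (7, 1, 5, 6, 9, 2, 6, 4, 3)
  "6773432" → prefix "67" already present; 5 new (7, 3, 4, 3, 2)
  "177285" → prefix "1" already present; 5 new (7, 7, 2, 8, 5)
  "2331905537" → prefix "2" already present; 9 new (3, 3, 1, 9, 0, 5, 5, 3, 7)
  "969134" → 6 new (9, 6, 9, 1, 3, 4)
  "7368450" → prefix "7" already present; 6 new (3, 6, 8, 4, 5, 0)
  "51661106" → 8 new (5, 1, 6, 6, 1, 1, 0, 6)
  "61879285609" → prefix "61" already present; 9 new (8, 7, 9, 2, 8, 5, 6, 0, 9)
  "985007834" → prefix "9" already present; 8 new (8, 5, 0, 0, 7, 8, 3, 4)
Total nodes = 4 + 8 + 5 + 8 + 5 + 9 + 5 + 9 + 5 + 5 + 9 + 6 + 6 + 8 + 9 + 8 = 109

109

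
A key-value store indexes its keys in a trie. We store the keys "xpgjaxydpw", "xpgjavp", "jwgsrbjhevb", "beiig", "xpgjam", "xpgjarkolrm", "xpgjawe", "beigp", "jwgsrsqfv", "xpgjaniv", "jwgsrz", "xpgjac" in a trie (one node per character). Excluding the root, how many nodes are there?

48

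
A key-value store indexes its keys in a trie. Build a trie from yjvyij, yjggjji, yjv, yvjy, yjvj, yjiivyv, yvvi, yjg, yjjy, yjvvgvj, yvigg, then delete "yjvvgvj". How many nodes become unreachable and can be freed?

4

Walk "yjvvgvj" from the leaf back toward the root, removing each node that no remaining word uses.
The suffix "vgvj" (4 nodes) is used only by "yjvvgvj"; the node for "yjv" still has the child "y", so pruning stops there.
Nodes removed: 4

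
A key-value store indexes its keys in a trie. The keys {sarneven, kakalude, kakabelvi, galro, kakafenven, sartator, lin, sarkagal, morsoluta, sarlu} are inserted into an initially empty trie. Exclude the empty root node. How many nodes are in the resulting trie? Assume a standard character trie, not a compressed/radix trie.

For each word, the new-node count is its length minus the longest prefix already in the trie:
  "sarneven" → 8 new (s, a, r, n, e, v, e, n)
  "kakalude" → 8 new (k, a, k, a, l, u, d, e)
  "kakabelvi" → prefix "kaka" already present; 5 new (b, e, l, v, i)
  "galro" → 5 new (g, a, l, r, o)
  "kakafenven" → prefix "kaka" already present; 6 new (f, e, n, v, e, n)
  "sartator" → prefix "sar" already present; 5 new (t, a, t, o, r)
  "lin" → 3 new (l, i, n)
  "sarkagal" → prefix "sar" already present; 5 new (k, a, g, a, l)
  "morsoluta" → 9 new (m, o, r, s, o, l, u, t, a)
  "sarlu" → prefix "sar" already present; 2 new (l, u)
Total nodes = 8 + 8 + 5 + 5 + 6 + 5 + 3 + 5 + 9 + 2 = 56

56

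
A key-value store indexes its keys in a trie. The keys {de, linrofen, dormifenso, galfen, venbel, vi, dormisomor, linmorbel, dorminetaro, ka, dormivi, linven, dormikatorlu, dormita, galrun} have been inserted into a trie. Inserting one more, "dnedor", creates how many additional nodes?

Walking "dnedor" from the root, the first 1 characters ("d") follow existing edges; "n" is the first miss.
So 6 − 1 = 5 new nodes.

5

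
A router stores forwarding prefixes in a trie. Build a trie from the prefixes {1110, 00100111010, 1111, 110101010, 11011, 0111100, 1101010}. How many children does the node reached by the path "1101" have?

2

Follow the path "1101" to its node, then look at its outgoing edges.
Characters that immediately follow "1101" among the stored strings: {0, 1}.
That node has 2 child edges.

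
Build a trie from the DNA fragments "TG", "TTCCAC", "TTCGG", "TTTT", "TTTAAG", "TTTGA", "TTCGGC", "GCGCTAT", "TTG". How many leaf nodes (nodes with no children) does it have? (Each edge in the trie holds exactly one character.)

A leaf is a node with no children — equivalently, the end of a word that is not a proper prefix of any other stored word.
Those words: "GCGCTAT", "TG", "TTCCAC", "TTCGGC", "TTG", "TTTAAG", "TTTGA", "TTTT"
Leaf count: 8

8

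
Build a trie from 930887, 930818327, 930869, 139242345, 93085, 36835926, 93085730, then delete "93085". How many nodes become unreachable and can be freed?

0

Walk "93085" from the leaf back toward the root, removing each node that no remaining word uses.
Every node on "93085" is still needed (e.g. by "93085730"), so nothing is freed.
Nodes removed: 0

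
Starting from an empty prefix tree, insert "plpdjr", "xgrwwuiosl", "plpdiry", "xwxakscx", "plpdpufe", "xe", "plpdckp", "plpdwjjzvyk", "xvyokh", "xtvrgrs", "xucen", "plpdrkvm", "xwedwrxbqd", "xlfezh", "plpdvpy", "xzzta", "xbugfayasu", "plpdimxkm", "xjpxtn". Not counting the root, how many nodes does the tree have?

98

Trace insertions, counting only characters that open a new branch:
  "plpdjr" → 6 new (p, l, p, d, j, r)
  "xgrwwuiosl" → 10 new (x, g, r, w, w, u, i, o, s, l)
  "plpdiry" → prefix "plpd" already present; 3 new (i, r, y)
  "xwxakscx" → prefix "x" already present; 7 new (w, x, a, k, s, c, x)
  "plpdpufe" → prefix "plpd" already present; 4 new (p, u, f, e)
  "xe" → prefix "x" already present; 1 new (e)
  "plpdckp" → prefix "plpd" already present; 3 new (c, k, p)
  "plpdwjjzvyk" → prefix "plpd" already present; 7 new (w, j, j, z, v, y, k)
  "xvyokh" → prefix "x" already present; 5 new (v, y, o, k, h)
  "xtvrgrs" → prefix "x" already present; 6 new (t, v, r, g, r, s)
  "xucen" → prefix "x" already present; 4 new (u, c, e, n)
  "plpdrkvm" → prefix "plpd" already present; 4 new (r, k, v, m)
  "xwedwrxbqd" → prefix "xw" already present; 8 new (e, d, w, r, x, b, q, d)
  "xlfezh" → prefix "x" already present; 5 new (l, f, e, z, h)
  "plpdvpy" → prefix "plpd" already present; 3 new (v, p, y)
  "xzzta" → prefix "x" already present; 4 new (z, z, t, a)
  "xbugfayasu" → prefix "x" already present; 9 new (b, u, g, f, a, y, a, s, u)
  "plpdimxkm" → prefix "plpdi" already present; 4 new (m, x, k, m)
  "xjpxtn" → prefix "x" already present; 5 new (j, p, x, t, n)
Total nodes = 6 + 10 + 3 + 7 + 4 + 1 + 3 + 7 + 5 + 6 + 4 + 4 + 8 + 5 + 3 + 4 + 9 + 4 + 5 = 98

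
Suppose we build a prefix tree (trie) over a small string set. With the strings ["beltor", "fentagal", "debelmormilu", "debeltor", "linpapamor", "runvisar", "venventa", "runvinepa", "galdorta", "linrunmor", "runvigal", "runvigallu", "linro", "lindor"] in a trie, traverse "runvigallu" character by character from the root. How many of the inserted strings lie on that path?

Check each prefix of "runvigallu" against the stored set — each match is an end-marker on the path.
Prefixes of the query that are stored words: "runvigal", "runvigallu"
Count: 2

2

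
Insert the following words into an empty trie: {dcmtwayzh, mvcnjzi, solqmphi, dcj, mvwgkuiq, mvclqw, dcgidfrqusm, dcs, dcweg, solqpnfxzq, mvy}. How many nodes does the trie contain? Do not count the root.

54

Count nodes per top-level branch (shared prefixes stored once):
  'd'-branch (dcgidfrqusm, dcj, dcmtwayzh, dcs, dcweg): 23 nodes
  'm'-branch (mvclqw, mvcnjzi, mvwgkuiq, mvy): 17 nodes
  's'-branch (solqmphi, solqpnfxzq): 14 nodes
Sum: 54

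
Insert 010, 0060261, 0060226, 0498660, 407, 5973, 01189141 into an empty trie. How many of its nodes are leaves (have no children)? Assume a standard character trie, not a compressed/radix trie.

Leaves are exactly the stored words that no other stored word extends.
Those words: "0060226", "0060261", "010", "01189141", "0498660", "407", "5973"
Leaf count: 7

7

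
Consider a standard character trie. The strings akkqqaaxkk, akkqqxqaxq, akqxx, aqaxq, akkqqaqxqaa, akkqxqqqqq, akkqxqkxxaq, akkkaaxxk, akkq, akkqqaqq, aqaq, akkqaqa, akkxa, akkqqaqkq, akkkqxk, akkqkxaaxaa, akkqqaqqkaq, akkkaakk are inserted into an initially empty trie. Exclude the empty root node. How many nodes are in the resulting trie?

68

Count nodes per top-level branch (shared prefixes stored once):
  'a'-branch (akkkaakk, akkkaaxxk, akkkqxk, akkq, akkqaqa, akkqkxaaxaa, akkqqaaxkk, akkqqaqkq, akkqqaqq, akkqqaqqkaq, akkqqaqxqaa, akkqqxqaxq, akkqxqkxxaq, akkqxqqqqq, akkxa, akqxx, aqaq, aqaxq): 68 nodes
Sum: 68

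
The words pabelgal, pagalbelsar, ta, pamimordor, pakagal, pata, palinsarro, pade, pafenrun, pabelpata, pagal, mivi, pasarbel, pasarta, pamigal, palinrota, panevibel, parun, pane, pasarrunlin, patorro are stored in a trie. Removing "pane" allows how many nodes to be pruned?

0

After clearing the end-marker at "pane", prune upward until reaching a node still needed by another word.
Every node on "pane" is still needed (e.g. by "panevibel"), so nothing is freed.
Nodes removed: 0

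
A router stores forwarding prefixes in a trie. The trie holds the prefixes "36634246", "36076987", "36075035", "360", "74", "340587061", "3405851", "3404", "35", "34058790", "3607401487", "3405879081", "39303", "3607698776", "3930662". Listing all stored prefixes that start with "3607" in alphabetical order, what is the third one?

36076987

Filter for "3607…" and sort: "3607401487", "36075035", "36076987", "3607698776"
The 3rd is 36076987.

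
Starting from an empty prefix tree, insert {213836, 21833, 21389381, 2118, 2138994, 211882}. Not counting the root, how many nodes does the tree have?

19

Trace insertions, counting only characters that open a new branch:
  "213836" → 6 new (2, 1, 3, 8, 3, 6)
  "21833" → prefix "21" already present; 3 new (8, 3, 3)
  "21389381" → prefix "2138" already present; 4 new (9, 3, 8, 1)
  "2118" → prefix "21" already present; 2 new (1, 8)
  "2138994" → prefix "21389" already present; 2 new (9, 4)
  "211882" → prefix "2118" already present; 2 new (8, 2)
Total nodes = 6 + 3 + 4 + 2 + 2 + 2 = 19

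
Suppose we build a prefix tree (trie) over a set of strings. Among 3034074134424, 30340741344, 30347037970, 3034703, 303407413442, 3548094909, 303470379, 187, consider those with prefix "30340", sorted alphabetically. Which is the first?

Words with prefix "30340", in lexicographic order: "30340741344", "303407413442", "3034074134424"
The 1st is 30340741344.

30340741344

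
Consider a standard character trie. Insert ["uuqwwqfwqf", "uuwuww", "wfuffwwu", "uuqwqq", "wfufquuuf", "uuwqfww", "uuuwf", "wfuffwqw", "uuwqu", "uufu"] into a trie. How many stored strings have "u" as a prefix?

7

Filter for entries beginning with "u":
Words under "u": uufu, uuqwqq, uuqwwqfwqf, uuuwf, uuwqfww, uuwqu, uuwuww
Count: 7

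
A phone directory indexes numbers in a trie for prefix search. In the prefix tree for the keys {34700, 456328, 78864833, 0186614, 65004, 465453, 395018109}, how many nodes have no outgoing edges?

7

A leaf is a node with no children — equivalently, the end of a word that is not a proper prefix of any other stored word.
Those words: "0186614", "34700", "395018109", "456328", "465453", "65004", "78864833"
Leaf count: 7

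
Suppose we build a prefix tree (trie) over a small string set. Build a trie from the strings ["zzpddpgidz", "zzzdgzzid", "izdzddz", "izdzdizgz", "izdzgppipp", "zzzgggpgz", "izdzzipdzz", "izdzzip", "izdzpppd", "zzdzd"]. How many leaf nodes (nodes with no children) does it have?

Leaves are exactly the stored words that no other stored word extends.
Those words: "izdzddz", "izdzdizgz", "izdzgppipp", "izdzpppd", "izdzzipdzz", "zzdzd", "zzpddpgidz", "zzzdgzzid", "zzzgggpgz"
Leaf count: 9

9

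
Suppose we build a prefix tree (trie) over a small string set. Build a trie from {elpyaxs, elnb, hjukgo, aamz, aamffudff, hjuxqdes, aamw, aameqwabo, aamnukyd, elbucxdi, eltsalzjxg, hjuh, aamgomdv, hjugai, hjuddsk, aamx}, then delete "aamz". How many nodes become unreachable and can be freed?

After clearing the end-marker at "aamz", prune upward until reaching a node still needed by another word.
The suffix "z" (1 node) is used only by "aamz"; the node for "aam" still has the child "f", so pruning stops there.
Nodes removed: 1

1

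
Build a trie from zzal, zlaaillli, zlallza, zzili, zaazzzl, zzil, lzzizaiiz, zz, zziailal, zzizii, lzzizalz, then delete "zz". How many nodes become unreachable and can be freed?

Walk "zz" from the leaf back toward the root, removing each node that no remaining word uses.
Every node on "zz" is still needed (e.g. by "zzal"), so nothing is freed.
Nodes removed: 0

0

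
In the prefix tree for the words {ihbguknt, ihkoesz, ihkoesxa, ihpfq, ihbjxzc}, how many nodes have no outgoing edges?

Leaves are exactly the stored words that no other stored word extends.
Those words: "ihbguknt", "ihbjxzc", "ihkoesxa", "ihkoesz", "ihpfq"
Leaf count: 5

5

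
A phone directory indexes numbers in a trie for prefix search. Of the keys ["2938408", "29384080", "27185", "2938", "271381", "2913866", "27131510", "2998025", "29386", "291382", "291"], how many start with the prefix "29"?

8

Traverse to the node for "29", then collect every word in that subtree.
Words under "29": 291, 291382, 2913866, 2938, 2938408, 29384080, 29386, 2998025
Count: 8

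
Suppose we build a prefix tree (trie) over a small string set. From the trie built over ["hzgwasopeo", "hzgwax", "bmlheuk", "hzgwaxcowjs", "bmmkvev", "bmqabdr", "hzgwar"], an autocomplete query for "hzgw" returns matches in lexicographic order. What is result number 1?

Words with prefix "hzgw", in lexicographic order: "hzgwar", "hzgwasopeo", "hzgwax", "hzgwaxcowjs"
The 1st is hzgwar.

hzgwar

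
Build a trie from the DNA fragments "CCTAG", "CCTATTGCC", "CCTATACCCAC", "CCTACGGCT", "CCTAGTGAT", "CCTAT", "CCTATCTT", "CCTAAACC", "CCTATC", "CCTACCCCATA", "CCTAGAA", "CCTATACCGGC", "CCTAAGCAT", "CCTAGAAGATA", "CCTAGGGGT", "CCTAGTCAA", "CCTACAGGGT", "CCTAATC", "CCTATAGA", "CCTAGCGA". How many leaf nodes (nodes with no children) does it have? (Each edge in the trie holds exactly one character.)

16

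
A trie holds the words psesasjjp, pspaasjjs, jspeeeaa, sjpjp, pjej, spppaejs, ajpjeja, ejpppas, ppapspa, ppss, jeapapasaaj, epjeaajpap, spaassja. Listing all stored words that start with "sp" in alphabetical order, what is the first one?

spaassja

Words with prefix "sp", in lexicographic order: "spaassja", "spppaejs"
Position 1: spaassja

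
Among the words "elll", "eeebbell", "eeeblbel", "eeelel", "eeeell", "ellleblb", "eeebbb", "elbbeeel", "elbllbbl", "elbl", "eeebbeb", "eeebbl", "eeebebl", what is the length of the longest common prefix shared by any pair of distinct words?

6

The deepest shared node is where two words last agree before diverging.
"eeebbeb" and "eeebbell" agree on "eeebbe" (6 characters) before diverging; nothing deeper is shared.
Longest shared-prefix length: 6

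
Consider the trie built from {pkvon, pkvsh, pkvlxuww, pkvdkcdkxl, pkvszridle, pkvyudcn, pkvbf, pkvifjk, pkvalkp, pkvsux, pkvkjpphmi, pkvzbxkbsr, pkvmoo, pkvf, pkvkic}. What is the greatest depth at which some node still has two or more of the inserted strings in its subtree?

The deepest shared node is where two words last agree before diverging.
e.g. "pkvkic" and "pkvkjpphmi" share the prefix "pkvk" of length 4; no pair shares a longer one.
Longest shared-prefix length: 4

4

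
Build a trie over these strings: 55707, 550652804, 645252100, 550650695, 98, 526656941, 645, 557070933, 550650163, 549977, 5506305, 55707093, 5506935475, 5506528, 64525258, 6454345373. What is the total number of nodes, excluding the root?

65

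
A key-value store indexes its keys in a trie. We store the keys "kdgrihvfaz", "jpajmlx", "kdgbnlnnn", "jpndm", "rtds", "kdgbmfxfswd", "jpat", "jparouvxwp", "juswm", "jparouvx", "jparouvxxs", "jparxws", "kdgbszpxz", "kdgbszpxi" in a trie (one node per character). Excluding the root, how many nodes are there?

60

Insert word by word; a character creates a node only if that edge doesn't already exist:
  "kdgrihvfaz" → 10 new (k, d, g, r, i, h, v, f, a, z)
  "jpajmlx" → 7 new (j, p, a, j, m, l, x)
  "kdgbnlnnn" → prefix "kdg" already present; 6 new (b, n, l, n, n, n)
  "jpndm" → prefix "jp" already present; 3 new (n, d, m)
  "rtds" → 4 new (r, t, d, s)
  "kdgbmfxfswd" → prefix "kdgb" already present; 7 new (m, f, x, f, s, w, d)
  "jpat" → prefix "jpa" already present; 1 new (t)
  "jparouvxwp" → prefix "jpa" already present; 7 new (r, o, u, v, x, w, p)
  "juswm" → prefix "j" already present; 4 new (u, s, w, m)
  "jparouvx" → prefix "jparouvx" already present; 0 new (none)
  "jparouvxxs" → prefix "jparouvx" already present; 2 new (x, s)
  "jparxws" → prefix "jpar" already present; 3 new (x, w, s)
  "kdgbszpxz" → prefix "kdgb" already present; 5 new (s, z, p, x, z)
  "kdgbszpxi" → prefix "kdgbszpx" already present; 1 new (i)
Total nodes = 10 + 7 + 6 + 3 + 4 + 7 + 1 + 7 + 4 + 0 + 2 + 3 + 5 + 1 = 60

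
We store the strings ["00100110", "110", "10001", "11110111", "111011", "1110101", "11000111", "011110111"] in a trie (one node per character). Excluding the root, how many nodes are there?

Trace insertions, counting only characters that open a new branch:
  "00100110" → 8 new (0, 0, 1, 0, 0, 1, 1, 0)
  "110" → 3 new (1, 1, 0)
  "10001" → prefix "1" already present; 4 new (0, 0, 0, 1)
  "11110111" → prefix "11" already present; 6 new (1, 1, 0, 1, 1, 1)
  "111011" → prefix "111" already present; 3 new (0, 1, 1)
  "1110101" → prefix "11101" already present; 2 new (0, 1)
  "11000111" → prefix "110" already present; 5 new (0, 0, 1, 1, 1)
  "011110111" → prefix "0" already present; 8 new (1, 1, 1, 1, 0, 1, 1, 1)
Total nodes = 8 + 3 + 4 + 6 + 3 + 2 + 5 + 8 = 39

39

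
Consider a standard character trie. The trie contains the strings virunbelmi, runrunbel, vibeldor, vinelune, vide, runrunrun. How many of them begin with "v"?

4

Walk to "v"; the words in its subtree are exactly those with that prefix.
Matches: "vibeldor", "vide", "vinelune", "virunbelmi"
Count: 4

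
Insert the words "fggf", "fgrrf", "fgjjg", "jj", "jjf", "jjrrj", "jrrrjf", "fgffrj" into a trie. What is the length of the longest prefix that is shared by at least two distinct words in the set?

2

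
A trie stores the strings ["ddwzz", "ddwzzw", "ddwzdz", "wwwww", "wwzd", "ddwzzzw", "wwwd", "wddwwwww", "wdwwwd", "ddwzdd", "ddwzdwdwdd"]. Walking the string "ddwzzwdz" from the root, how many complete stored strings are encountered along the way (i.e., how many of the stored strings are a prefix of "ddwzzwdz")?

Walk "ddwzzwdz" from the root; an end-of-word marker is hit whenever a stored word is a prefix of "ddwzzwdz".
Prefixes of the query that are stored words: "ddwzz", "ddwzzw"
Count: 2

2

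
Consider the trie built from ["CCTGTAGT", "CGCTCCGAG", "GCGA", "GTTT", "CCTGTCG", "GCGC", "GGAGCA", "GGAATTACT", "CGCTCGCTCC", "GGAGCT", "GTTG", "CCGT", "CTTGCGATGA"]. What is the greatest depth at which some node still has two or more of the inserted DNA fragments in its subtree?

5

The deepest shared node is where two words last agree before diverging.
"CCTGTAGT" and "CCTGTCG" agree on "CCTGT" (5 characters) before diverging; nothing deeper is shared.
Longest shared-prefix length: 5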